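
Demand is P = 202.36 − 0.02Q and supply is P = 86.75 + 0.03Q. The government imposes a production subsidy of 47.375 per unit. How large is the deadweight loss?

22443.91

Competitive equilibrium: 202.36 − 0.02Q = 86.75 + 0.03Q → Q* = 2312.2, P* = 156.116.
The subsidy lowers effective supply by 47.375: P = 39.375 + 0.03Q.
New quantity: 202.36 − 0.02Q = 39.375 + 0.03Q → Q' = 3259.7.
Overproduction ΔQ = 3259.7 − 2312.2 = 947.5; wedge = subsidy = 47.375.
DWL = ½ × 947.5 × 47.375 = 22443.91.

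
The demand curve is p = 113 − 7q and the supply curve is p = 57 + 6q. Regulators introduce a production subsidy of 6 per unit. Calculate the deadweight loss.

Competitive equilibrium: 113 − 7q = 57 + 6q → q* = 4.3077, p* = 82.8462.
The subsidy lowers effective supply by 6: p = 51 + 6q.
New quantity: 113 − 7q = 51 + 6q → q' = 4.7692.
Overproduction Δq = 4.7692 − 4.3077 = 0.4615; wedge = subsidy = 6.
DWL = ½ × 0.4615 × 6 = 1.38.

1.38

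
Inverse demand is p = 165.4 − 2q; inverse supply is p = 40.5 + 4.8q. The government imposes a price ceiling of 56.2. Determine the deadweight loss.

Competitive equilibrium: 165.4 − 2q = 40.5 + 4.8q → q* = 18.3676, p* = 128.6647.
At the ceiling p = 56.2, quantity supplied = (56.2 − 40.5)/4.8 = 3.2708.
Willingness to pay at q' = 3.2708: 165.4 − 2·3.2708 = 158.8584.
Δq = 18.3676 − 3.2708 = 15.0968; wedge = 158.8584 − 56.2 = 102.6584.
Deadweight loss = ½ × 15.0968 × 102.6584 = 774.91.

774.91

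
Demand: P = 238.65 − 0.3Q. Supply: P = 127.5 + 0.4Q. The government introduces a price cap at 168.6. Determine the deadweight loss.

Competitive equilibrium: 238.65 − 0.3Q = 127.5 + 0.4Q → Q* = 158.7857, P* = 191.0143.
At the ceiling P = 168.6, quantity supplied = (168.6 − 127.5)/0.4 = 102.75.
Willingness to pay at Q' = 102.75: 238.65 − 0.3·102.75 = 207.825.
ΔQ = 158.7857 − 102.75 = 56.0357; wedge = 207.825 − 168.6 = 39.225.
DWL = ½ × 56.0357 × 39.225 = 1099.

1099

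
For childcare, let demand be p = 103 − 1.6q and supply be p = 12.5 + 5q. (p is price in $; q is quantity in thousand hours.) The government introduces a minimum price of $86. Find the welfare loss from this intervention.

Competitive equilibrium: 103 − 1.6q = 12.5 + 5q → q* = 13.7121, p* = 81.0606.
At the floor p = 86, quantity demanded = (103 − 86)/1.6 = 10.625.
Sellers' marginal cost at q' = 10.625: 12.5 + 5·10.625 = 65.625.
Δq = 13.7121 − 10.625 = 3.0871; wedge = 86 − 65.625 = 20.375.
The triangle = ½ × 3.0871 × 20.375 = $31.45 thousand.

$31.45 thousand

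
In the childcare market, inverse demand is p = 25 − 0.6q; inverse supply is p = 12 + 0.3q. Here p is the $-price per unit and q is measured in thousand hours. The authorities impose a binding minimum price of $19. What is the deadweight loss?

$8.89 thousand

Competitive equilibrium: 25 − 0.6q = 12 + 0.3q → q* = 14.4444, p* = 16.3333.
At the floor p = 19, quantity demanded = (25 − 19)/0.6 = 10.
Sellers' marginal cost at q' = 10: 12 + 0.3·10 = 15.
Δq = 14.4444 − 10 = 4.4444; wedge = 19 − 15 = 4.
Deadweight loss = ½ × 4.4444 × 4 = $8.89 thousand.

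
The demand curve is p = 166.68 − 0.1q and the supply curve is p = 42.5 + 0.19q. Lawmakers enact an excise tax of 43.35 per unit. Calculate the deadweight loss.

3240.04

Competitive equilibrium: 166.68 − 0.1q = 42.5 + 0.19q → q* = 428.2069, p* = 123.8593.
With the tax, the buyer price exceeds the seller price by 43.35: (166.68 − 0.1q) − (42.5 + 0.19q) = 43.35 → q' = 278.7241.
Δq = 428.2069 − 278.7241 = 149.4828; the wedge equals the tax, 43.35.
DWL = ½ × 149.4828 × 43.35 = 3240.04.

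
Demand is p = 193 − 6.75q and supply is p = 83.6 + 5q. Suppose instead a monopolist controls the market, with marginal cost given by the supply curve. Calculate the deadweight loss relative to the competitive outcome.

Competitive equilibrium: 193 − 6.75q = 83.6 + 5q → q* = 9.3106, p* = 130.1532.
Marginal revenue: MR = 193 − 13.5q. Set MR = MC: 193 − 13.5q = 83.6 + 5q → q_m = 5.9135.
Price p_m = 193 − 6.75·5.9135 = 153.0839; MC(q_m) = 83.6 + 5·5.9135 = 113.1675.
Competitive q* = 9.3106, so Δq = 3.3971; wedge = 153.0839 − 113.1675 = 39.9164.
Welfare loss = ½ × 3.3971 × 39.9164 = 67.80.

67.80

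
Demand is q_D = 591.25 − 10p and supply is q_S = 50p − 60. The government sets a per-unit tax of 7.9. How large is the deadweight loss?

In inverse form: demand p = 59.125 − 0.1q, supply p = 1.2 + 0.02q.
Competitive equilibrium: 59.125 − 0.1q = 1.2 + 0.02q → q* = 482.7083, p* = 10.8542.
With the tax, the buyer price exceeds the seller price by 7.9: (59.125 − 0.1q) − (1.2 + 0.02q) = 7.9 → q' = 416.875.
Δq = 482.7083 − 416.875 = 65.8333; the wedge equals the tax, 7.9.
Deadweight loss = ½ × 65.8333 × 7.9 = 260.04.

260.04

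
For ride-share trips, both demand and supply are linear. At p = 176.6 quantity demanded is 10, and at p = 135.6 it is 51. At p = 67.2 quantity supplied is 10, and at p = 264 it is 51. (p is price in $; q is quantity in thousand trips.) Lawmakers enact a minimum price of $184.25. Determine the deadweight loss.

$2038.38 thousand

Demand slope = (135.6 − 176.6)/(51 − 10) = −1, so p = 186.6 − q.
Supply slope = (264 − 67.2)/(51 − 10) = 4.8, so p = 19.2 + 4.8q.
Competitive equilibrium: 186.6 − q = 19.2 + 4.8q → q* = 28.8621, p* = 157.7379.
At the floor p = 184.25, quantity demanded = (186.6 − 184.25)/1 = 2.35.
Sellers' marginal cost at q' = 2.35: 19.2 + 4.8·2.35 = 30.48.
Δq = 28.8621 − 2.35 = 26.5121; wedge = 184.25 − 30.48 = 153.77.
DWL = ½ × 26.5121 × 153.77 = $2038.38 thousand.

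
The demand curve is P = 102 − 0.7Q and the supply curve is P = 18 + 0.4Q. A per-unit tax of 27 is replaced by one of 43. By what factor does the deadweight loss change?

Competitive equilibrium: 102 − 0.7Q = 18 + 0.4Q → Q* = 76.3636, P* = 48.5455.
For a per-unit tax t: ΔQ = t/1.1, so DWL = ½·t·(t/1.1) = t²/2.2.
At t = 27: DWL = 331.364. At t = 43: DWL = 840.455.
Ratio = (43/27)² = 2.536.

2.536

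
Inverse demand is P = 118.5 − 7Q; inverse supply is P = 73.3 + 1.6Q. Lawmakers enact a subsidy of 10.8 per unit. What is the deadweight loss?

Competitive equilibrium: 118.5 − 7Q = 73.3 + 1.6Q → Q* = 5.2558, P* = 81.7093.
The subsidy lowers effective supply by 10.8: P = 62.5 + 1.6Q.
New quantity: 118.5 − 7Q = 62.5 + 1.6Q → Q' = 6.5116.
Overproduction ΔQ = 6.5116 − 5.2558 = 1.2558; wedge = subsidy = 10.8.
DWL = ½ × 1.2558 × 10.8 = 6.78.

6.78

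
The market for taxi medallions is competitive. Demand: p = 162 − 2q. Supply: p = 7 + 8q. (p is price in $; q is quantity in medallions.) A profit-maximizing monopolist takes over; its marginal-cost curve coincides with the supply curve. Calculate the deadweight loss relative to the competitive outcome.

$33.37

Competitive equilibrium: 162 − 2q = 7 + 8q → q* = 15.5, p* = 131.
Marginal revenue: MR = 162 − 4q. Set MR = MC: 162 − 4q = 7 + 8q → q_m = 12.9167.
Price p_m = 162 − 2·12.9167 = 136.1666; MC(q_m) = 7 + 8·12.9167 = 110.3336.
Competitive q* = 15.5, so Δq = 2.5833; wedge = 136.1666 − 110.3336 = 25.833.
Deadweight loss = ½ × 2.5833 × 25.833 = $33.37.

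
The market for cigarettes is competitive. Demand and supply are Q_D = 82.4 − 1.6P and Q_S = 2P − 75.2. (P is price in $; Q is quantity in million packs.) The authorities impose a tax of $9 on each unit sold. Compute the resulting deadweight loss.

$36 million

In inverse form: demand P = 51.5 − 0.625Q, supply P = 37.6 + 0.5Q.
Competitive equilibrium: 51.5 − 0.625Q = 37.6 + 0.5Q → Q* = 12.3556, P* = 43.7778.
With the tax, the buyer price exceeds the seller price by 9: (51.5 − 0.625Q) − (37.6 + 0.5Q) = 9 → Q' = 4.3556.
ΔQ = 12.3556 − 4.3556 = 8; the wedge equals the tax, 9.
DWL = ½ × 8 × 9 = $36 million.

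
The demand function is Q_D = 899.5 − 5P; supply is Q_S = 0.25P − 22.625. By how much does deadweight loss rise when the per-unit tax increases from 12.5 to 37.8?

In inverse form: demand P = 179.9 − 0.2Q, supply P = 90.5 + 4Q.
Competitive equilibrium: 179.9 − 0.2Q = 90.5 + 4Q → Q* = 21.2857, P* = 175.6429.
For a per-unit tax t: ΔQ = t/4.2, so DWL = ½·t·(t/4.2) = t²/8.4.
At t = 12.5: DWL = 18.601. At t = 37.8: DWL = 170.1.
Increase = 170.1 − 18.601 = 151.50.

151.50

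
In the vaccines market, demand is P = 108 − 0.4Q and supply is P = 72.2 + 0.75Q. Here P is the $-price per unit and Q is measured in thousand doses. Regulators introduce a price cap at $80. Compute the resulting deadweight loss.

$247.11 thousand

Competitive equilibrium: 108 − 0.4Q = 72.2 + 0.75Q → Q* = 31.1304, P* = 95.5478.
At the ceiling P = 80, quantity supplied = (80 − 72.2)/0.75 = 10.4.
Willingness to pay at Q' = 10.4: 108 − 0.4·10.4 = 103.84.
ΔQ = 31.1304 − 10.4 = 20.7304; wedge = 103.84 − 80 = 23.84.
Welfare loss = ½ × 20.7304 × 23.84 = $247.11 thousand.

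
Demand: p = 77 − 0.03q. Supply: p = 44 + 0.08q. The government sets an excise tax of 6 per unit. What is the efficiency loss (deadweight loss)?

163.64

Competitive equilibrium: 77 − 0.03q = 44 + 0.08q → q* = 300, p* = 68.
With the tax, the buyer price exceeds the seller price by 6: (77 − 0.03q) − (44 + 0.08q) = 6 → q' = 245.4545.
Δq = 300 − 245.4545 = 54.5455; the wedge equals the tax, 6.
DWL = ½ × 54.5455 × 6 = 163.64.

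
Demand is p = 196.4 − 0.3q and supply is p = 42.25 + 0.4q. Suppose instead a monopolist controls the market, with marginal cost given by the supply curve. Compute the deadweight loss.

1527.57

Competitive equilibrium: 196.4 − 0.3q = 42.25 + 0.4q → q* = 220.2143, p* = 130.3357.
Marginal revenue: MR = 196.4 − 0.6q. Set MR = MC: 196.4 − 0.6q = 42.25 + 0.4q → q_m = 154.15.
Price p_m = 196.4 − 0.3·154.15 = 150.155; MC(q_m) = 42.25 + 0.4·154.15 = 103.91.
Competitive q* = 220.2143, so Δq = 66.0643; wedge = 150.155 − 103.91 = 46.245.
The triangle = ½ × 66.0643 × 46.245 = 1527.57.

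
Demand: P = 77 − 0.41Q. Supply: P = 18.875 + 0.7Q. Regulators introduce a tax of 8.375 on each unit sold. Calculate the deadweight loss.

31.59

Competitive equilibrium: 77 − 0.41Q = 18.875 + 0.7Q → Q* = 52.36486, P* = 55.53041.
With the tax, the buyer price exceeds the seller price by 8.375: (77 − 0.41Q) − (18.875 + 0.7Q) = 8.375 → Q' = 44.81982.
ΔQ = 52.36486 − 44.81982 = 7.54504; the wedge equals the tax, 8.375.
Welfare loss = ½ × 7.54504 × 8.375 = 31.59.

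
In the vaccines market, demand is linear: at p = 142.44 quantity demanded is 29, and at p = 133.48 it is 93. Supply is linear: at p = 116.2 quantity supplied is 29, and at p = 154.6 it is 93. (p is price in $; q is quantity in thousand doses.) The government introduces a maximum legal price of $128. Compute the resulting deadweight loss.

$92.28 thousand

Demand slope = (133.48 − 142.44)/(93 − 29) = −0.14, so p = 146.5 − 0.14q.
Supply slope = (154.6 − 116.2)/(93 − 29) = 0.6, so p = 98.8 + 0.6q.
Competitive equilibrium: 146.5 − 0.14q = 98.8 + 0.6q → q* = 64.4595, p* = 137.4757.
At the ceiling p = 128, quantity supplied = (128 − 98.8)/0.6 = 48.6667.
Willingness to pay at q' = 48.6667: 146.5 − 0.14·48.6667 = 139.6867.
Δq = 64.4595 − 48.6667 = 15.7928; wedge = 139.6867 − 128 = 11.6867.
The triangle = ½ × 15.7928 × 11.6867 = $92.28 thousand.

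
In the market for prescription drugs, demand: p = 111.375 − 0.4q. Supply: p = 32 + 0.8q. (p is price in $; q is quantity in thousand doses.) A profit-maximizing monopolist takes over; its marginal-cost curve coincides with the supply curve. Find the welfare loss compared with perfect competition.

Competitive equilibrium: 111.375 − 0.4q = 32 + 0.8q → q* = 66.1458, p* = 84.9167.
Marginal revenue: MR = 111.375 − 0.8q. Set MR = MC: 111.375 − 0.8q = 32 + 0.8q → q_m = 49.6094.
Price p_m = 111.375 − 0.4·49.6094 = 91.5312; MC(q_m) = 32 + 0.8·49.6094 = 71.6875.
Competitive q* = 66.1458, so Δq = 16.5364; wedge = 91.5312 − 71.6875 = 19.8437.
Welfare loss = ½ × 16.5364 × 19.8437 = $164.07 thousand.

$164.07 thousand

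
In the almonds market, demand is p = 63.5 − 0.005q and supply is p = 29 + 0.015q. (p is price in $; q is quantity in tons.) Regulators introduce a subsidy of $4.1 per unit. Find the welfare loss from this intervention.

Competitive equilibrium: 63.5 − 0.005q = 29 + 0.015q → q* = 1725, p* = 54.875.
The subsidy lowers effective supply by 4.1: p = 24.9 + 0.015q.
New quantity: 63.5 − 0.005q = 24.9 + 0.015q → q' = 1930.
Overproduction Δq = 1930 − 1725 = 205; wedge = subsidy = 4.1.
Deadweight loss = ½ × 205 × 4.1 = $420.25.

$420.25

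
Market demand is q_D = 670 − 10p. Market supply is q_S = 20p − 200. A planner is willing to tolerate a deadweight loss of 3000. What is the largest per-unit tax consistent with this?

30

In inverse form: demand p = 67 − 0.1q, supply p = 10 + 0.05q.
Competitive equilibrium: 67 − 0.1q = 10 + 0.05q → q* = 380, p* = 29.
A tax t gives Δq = t/0.15 and wedge t, so DWL = t²/0.3.
t²/0.3 = 3000 → t² = 900 → t = 30.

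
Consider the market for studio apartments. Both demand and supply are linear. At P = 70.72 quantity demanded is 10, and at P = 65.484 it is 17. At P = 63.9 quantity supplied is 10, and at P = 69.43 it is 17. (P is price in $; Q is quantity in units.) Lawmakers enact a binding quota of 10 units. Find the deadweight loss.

$15.12

Demand slope = (65.484 − 70.72)/(17 − 10) = −0.748, so P = 78.2 − 0.748Q.
Supply slope = (69.43 − 63.9)/(17 − 10) = 0.79, so P = 56 + 0.79Q.
Competitive equilibrium: 78.2 − 0.748Q = 56 + 0.79Q → Q* = 14.4343, P* = 67.4031.
At Q = 10: demand price = 78.2 − 0.748·10 = 70.72; supply price = 56 + 0.79·10 = 63.9.
ΔQ = 14.4343 − 10 = 4.4343; wedge = 70.72 − 63.9 = 6.82.
DWL = ½ × 4.4343 × 6.82 = $15.12.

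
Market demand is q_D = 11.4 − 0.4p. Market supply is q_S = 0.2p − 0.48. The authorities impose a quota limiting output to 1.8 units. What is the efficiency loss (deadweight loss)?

In inverse form: demand p = 28.5 − 2.5q, supply p = 2.4 + 5q.
Competitive equilibrium: 28.5 − 2.5q = 2.4 + 5q → q* = 3.48, p* = 19.8.
At q = 1.8: demand price = 28.5 − 2.5·1.8 = 24; supply price = 2.4 + 5·1.8 = 11.4.
Δq = 3.48 − 1.8 = 1.68; wedge = 24 − 11.4 = 12.6.
Welfare loss = ½ × 1.68 × 12.6 = 10.584.

10.584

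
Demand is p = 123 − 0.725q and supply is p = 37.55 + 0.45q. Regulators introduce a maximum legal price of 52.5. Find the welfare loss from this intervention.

916.70

Competitive equilibrium: 123 − 0.725q = 37.55 + 0.45q → q* = 72.7234, p* = 70.2755.
At the ceiling p = 52.5, quantity supplied = (52.5 − 37.55)/0.45 = 33.2222.
Willingness to pay at q' = 33.2222: 123 − 0.725·33.2222 = 98.9139.
Δq = 72.7234 − 33.2222 = 39.5012; wedge = 98.9139 − 52.5 = 46.4139.
DWL = ½ × 39.5012 × 46.4139 = 916.70.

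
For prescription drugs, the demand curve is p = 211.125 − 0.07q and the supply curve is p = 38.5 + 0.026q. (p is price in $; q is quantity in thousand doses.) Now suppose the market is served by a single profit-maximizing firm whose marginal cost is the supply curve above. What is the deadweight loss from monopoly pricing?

Competitive equilibrium: 211.125 − 0.07q = 38.5 + 0.026q → q* = 1798.17708, p* = 85.2526.
Marginal revenue: MR = 211.125 − 0.14q. Set MR = MC: 211.125 − 0.14q = 38.5 + 0.026q → q_m = 1039.90964.
Price p_m = 211.125 − 0.07·1039.90964 = 138.33133; MC(q_m) = 38.5 + 0.026·1039.90964 = 65.53765.
Competitive q* = 1798.17708, so Δq = 758.26744; wedge = 138.33133 − 65.53765 = 72.79368.
Deadweight loss = ½ × 758.26744 × 72.79368 = $27598.54 thousand.

$27598.54 thousand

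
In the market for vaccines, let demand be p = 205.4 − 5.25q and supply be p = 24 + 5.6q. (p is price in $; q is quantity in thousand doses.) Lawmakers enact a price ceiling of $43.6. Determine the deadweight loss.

Competitive equilibrium: 205.4 − 5.25q = 24 + 5.6q → q* = 16.7189, p* = 117.6258.
At the ceiling p = 43.6, quantity supplied = (43.6 − 24)/5.6 = 3.5.
Willingness to pay at q' = 3.5: 205.4 − 5.25·3.5 = 187.025.
Δq = 16.7189 − 3.5 = 13.2189; wedge = 187.025 − 43.6 = 143.425.
DWL = ½ × 13.2189 × 143.425 = $947.96 thousand.

$947.96 thousand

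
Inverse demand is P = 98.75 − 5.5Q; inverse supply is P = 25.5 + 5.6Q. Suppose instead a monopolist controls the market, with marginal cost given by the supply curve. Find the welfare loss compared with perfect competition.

26.53

Competitive equilibrium: 98.75 − 5.5Q = 25.5 + 5.6Q → Q* = 6.5991, P* = 62.455.
Marginal revenue: MR = 98.75 − 11Q. Set MR = MC: 98.75 − 11Q = 25.5 + 5.6Q → Q_m = 4.4127.
Price P_m = 98.75 − 5.5·4.4127 = 74.4802; MC(Q_m) = 25.5 + 5.6·4.4127 = 50.2111.
Competitive Q* = 6.5991, so ΔQ = 2.1864; wedge = 74.4802 − 50.2111 = 24.2691.
Deadweight loss = ½ × 2.1864 × 24.2691 = 26.53.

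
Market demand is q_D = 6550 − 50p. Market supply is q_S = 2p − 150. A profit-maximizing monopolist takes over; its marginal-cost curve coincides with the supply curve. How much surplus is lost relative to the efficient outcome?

In inverse form: demand p = 131 − 0.02q, supply p = 75 + 0.5q.
Competitive equilibrium: 131 − 0.02q = 75 + 0.5q → q* = 107.6923, p* = 128.8462.
Marginal revenue: MR = 131 − 0.04q. Set MR = MC: 131 − 0.04q = 75 + 0.5q → q_m = 103.7037.
Price p_m = 131 − 0.02·103.7037 = 128.9259; MC(q_m) = 75 + 0.5·103.7037 = 126.8519.
Competitive q* = 107.6923, so Δq = 3.9886; wedge = 128.9259 − 126.8519 = 2.074.
DWL = ½ × 3.9886 × 2.074 = 4.14.

4.14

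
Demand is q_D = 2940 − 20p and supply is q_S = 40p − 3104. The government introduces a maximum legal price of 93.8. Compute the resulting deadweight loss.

In inverse form: demand p = 147 − 0.05q, supply p = 77.6 + 0.025q.
Competitive equilibrium: 147 − 0.05q = 77.6 + 0.025q → q* = 925.3333, p* = 100.7333.
At the ceiling p = 93.8, quantity supplied = (93.8 − 77.6)/0.025 = 648.
Willingness to pay at q' = 648: 147 − 0.05·648 = 114.6.
Δq = 925.3333 − 648 = 277.3333; wedge = 114.6 − 93.8 = 20.8.
Welfare loss = ½ × 277.3333 × 20.8 = 2884.27.

2884.27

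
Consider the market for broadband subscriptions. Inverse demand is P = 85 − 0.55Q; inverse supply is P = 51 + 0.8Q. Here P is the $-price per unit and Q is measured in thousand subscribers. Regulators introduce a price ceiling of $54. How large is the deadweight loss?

Competitive equilibrium: 85 − 0.55Q = 51 + 0.8Q → Q* = 25.1852, P* = 71.1481.
At the ceiling P = 54, quantity supplied = (54 − 51)/0.8 = 3.75.
Willingness to pay at Q' = 3.75: 85 − 0.55·3.75 = 82.9375.
ΔQ = 25.1852 − 3.75 = 21.4352; wedge = 82.9375 − 54 = 28.9375.
The triangle = ½ × 21.4352 × 28.9375 = $310.14 thousand.

$310.14 thousand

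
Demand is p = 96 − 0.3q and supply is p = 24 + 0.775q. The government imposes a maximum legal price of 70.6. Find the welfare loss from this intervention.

25.20

Competitive equilibrium: 96 − 0.3q = 24 + 0.775q → q* = 66.9767, p* = 75.907.
At the ceiling p = 70.6, quantity supplied = (70.6 − 24)/0.775 = 60.129.
Willingness to pay at q' = 60.129: 96 − 0.3·60.129 = 77.9613.
Δq = 66.9767 − 60.129 = 6.8477; wedge = 77.9613 − 70.6 = 7.3613.
Welfare loss = ½ × 6.8477 × 7.3613 = 25.20.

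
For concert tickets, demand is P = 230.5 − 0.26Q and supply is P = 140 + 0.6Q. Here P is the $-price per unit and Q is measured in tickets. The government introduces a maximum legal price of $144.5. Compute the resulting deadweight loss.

$4107.21

Competitive equilibrium: 230.5 − 0.26Q = 140 + 0.6Q → Q* = 105.2326, P* = 203.1395.
At the ceiling P = 144.5, quantity supplied = (144.5 − 140)/0.6 = 7.5.
Willingness to pay at Q' = 7.5: 230.5 − 0.26·7.5 = 228.55.
ΔQ = 105.2326 − 7.5 = 97.7326; wedge = 228.55 − 144.5 = 84.05.
Welfare loss = ½ × 97.7326 × 84.05 = $4107.21.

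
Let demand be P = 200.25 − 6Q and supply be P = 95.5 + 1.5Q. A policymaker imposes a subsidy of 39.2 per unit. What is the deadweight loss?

Competitive equilibrium: 200.25 − 6Q = 95.5 + 1.5Q → Q* = 13.9667, P* = 116.45.
The subsidy lowers effective supply by 39.2: P = 56.3 + 1.5Q.
New quantity: 200.25 − 6Q = 56.3 + 1.5Q → Q' = 19.1933.
Overproduction ΔQ = 19.1933 − 13.9667 = 5.2266; wedge = subsidy = 39.2.
The triangle = ½ × 5.2266 × 39.2 = 102.44.

102.44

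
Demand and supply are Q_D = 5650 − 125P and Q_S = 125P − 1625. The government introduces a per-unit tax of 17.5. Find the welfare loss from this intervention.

In inverse form: demand P = 45.2 − 0.008Q, supply P = 13 + 0.008Q.
Competitive equilibrium: 45.2 − 0.008Q = 13 + 0.008Q → Q* = 2012.5, P* = 29.1.
With the tax, the buyer price exceeds the seller price by 17.5: (45.2 − 0.008Q) − (13 + 0.008Q) = 17.5 → Q' = 918.75.
ΔQ = 2012.5 − 918.75 = 1093.75; the wedge equals the tax, 17.5.
The triangle = ½ × 1093.75 × 17.5 = 9570.31.

9570.31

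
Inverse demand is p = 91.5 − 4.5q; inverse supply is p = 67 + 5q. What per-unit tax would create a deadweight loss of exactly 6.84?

11.4

Competitive equilibrium: 91.5 − 4.5q = 67 + 5q → q* = 2.5789, p* = 79.8947.
A tax t gives Δq = t/9.5 and wedge t, so DWL = t²/19.
t²/19 = 6.84 → t² = 129.96 → t = 11.4.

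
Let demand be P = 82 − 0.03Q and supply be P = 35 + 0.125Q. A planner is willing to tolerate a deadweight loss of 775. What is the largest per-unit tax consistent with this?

Competitive equilibrium: 82 − 0.03Q = 35 + 0.125Q → Q* = 303.2258, P* = 72.9032.
A tax t gives ΔQ = t/0.155 and wedge t, so DWL = t²/0.31.
t²/0.31 = 775 → t² = 240.25 → t = 15.5.

15.5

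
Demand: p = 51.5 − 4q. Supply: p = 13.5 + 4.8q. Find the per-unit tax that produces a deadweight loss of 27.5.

22

Competitive equilibrium: 51.5 − 4q = 13.5 + 4.8q → q* = 4.3182, p* = 34.2273.
A tax t gives Δq = t/8.8 and wedge t, so DWL = t²/17.6.
t²/17.6 = 27.5 → t² = 484 → t = 22.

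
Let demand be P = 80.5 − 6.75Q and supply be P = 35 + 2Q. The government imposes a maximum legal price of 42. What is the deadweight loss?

Competitive equilibrium: 80.5 − 6.75Q = 35 + 2Q → Q* = 5.2, P* = 45.4.
At the ceiling P = 42, quantity supplied = (42 − 35)/2 = 3.5.
Willingness to pay at Q' = 3.5: 80.5 − 6.75·3.5 = 56.875.
ΔQ = 5.2 − 3.5 = 1.7; wedge = 56.875 − 42 = 14.875.
Welfare loss = ½ × 1.7 × 14.875 = 12.64.

12.64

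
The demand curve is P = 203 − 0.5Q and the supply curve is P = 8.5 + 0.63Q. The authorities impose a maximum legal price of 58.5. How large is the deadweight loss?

Competitive equilibrium: 203 − 0.5Q = 8.5 + 0.63Q → Q* = 172.1239, P* = 116.9381.
At the ceiling P = 58.5, quantity supplied = (58.5 − 8.5)/0.63 = 79.3651.
Willingness to pay at Q' = 79.3651: 203 − 0.5·79.3651 = 163.3175.
ΔQ = 172.1239 − 79.3651 = 92.7588; wedge = 163.3175 − 58.5 = 104.8175.
Welfare loss = ½ × 92.7588 × 104.8175 = 4861.37.

4861.37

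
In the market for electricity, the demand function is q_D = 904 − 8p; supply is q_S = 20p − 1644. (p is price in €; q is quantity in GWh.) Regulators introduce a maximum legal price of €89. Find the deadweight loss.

In inverse form: demand p = 113 − 0.125q, supply p = 82.2 + 0.05q.
Competitive equilibrium: 113 − 0.125q = 82.2 + 0.05q → q* = 176, p* = 91.
At the ceiling p = 89, quantity supplied = (89 − 82.2)/0.05 = 136.
Willingness to pay at q' = 136: 113 − 0.125·136 = 96.
Δq = 176 − 136 = 40; wedge = 96 − 89 = 7.
The triangle = ½ × 40 × 7 = €140.

€140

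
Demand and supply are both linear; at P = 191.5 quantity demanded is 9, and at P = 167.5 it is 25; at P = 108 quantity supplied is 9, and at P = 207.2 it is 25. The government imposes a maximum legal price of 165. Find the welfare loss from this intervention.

Demand slope = (167.5 − 191.5)/(25 − 9) = −1.5, so P = 205 − 1.5Q.
Supply slope = (207.2 − 108)/(25 − 9) = 6.2, so P = 52.2 + 6.2Q.
Competitive equilibrium: 205 − 1.5Q = 52.2 + 6.2Q → Q* = 19.8442, P* = 175.2338.
At the ceiling P = 165, quantity supplied = (165 − 52.2)/6.2 = 18.1935.
Willingness to pay at Q' = 18.1935: 205 − 1.5·18.1935 = 177.7098.
ΔQ = 19.8442 − 18.1935 = 1.6507; wedge = 177.7098 − 165 = 12.7098.
DWL = ½ × 1.6507 × 12.7098 = 10.49.

10.49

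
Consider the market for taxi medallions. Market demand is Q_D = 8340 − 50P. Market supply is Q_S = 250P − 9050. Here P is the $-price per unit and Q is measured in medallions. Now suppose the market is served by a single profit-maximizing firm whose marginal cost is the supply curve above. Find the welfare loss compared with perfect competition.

In inverse form: demand P = 166.8 − 0.02Q, supply P = 36.2 + 0.004Q.
Competitive equilibrium: 166.8 − 0.02Q = 36.2 + 0.004Q → Q* = 5441.666667, P* = 57.966667.
Marginal revenue: MR = 166.8 − 0.04Q. Set MR = MC: 166.8 − 0.04Q = 36.2 + 0.004Q → Q_m = 2968.181818.
Price P_m = 166.8 − 0.02·2968.181818 = 107.436364; MC(Q_m) = 36.2 + 0.004·2968.181818 = 48.072727.
Competitive Q* = 5441.666667, so ΔQ = 2473.484849; wedge = 107.436364 − 48.072727 = 59.363637.
Deadweight loss = ½ × 2473.484849 × 59.363637 = $73417.53.

$73417.53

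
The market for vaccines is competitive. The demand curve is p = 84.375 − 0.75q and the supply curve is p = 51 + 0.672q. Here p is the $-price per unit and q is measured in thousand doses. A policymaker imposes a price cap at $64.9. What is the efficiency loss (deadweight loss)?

Competitive equilibrium: 84.375 − 0.75q = 51 + 0.672q → q* = 23.4705, p* = 66.7722.
At the ceiling p = 64.9, quantity supplied = (64.9 − 51)/0.672 = 20.6845.
Willingness to pay at q' = 20.6845: 84.375 − 0.75·20.6845 = 68.8616.
Δq = 23.4705 − 20.6845 = 2.786; wedge = 68.8616 − 64.9 = 3.9616.
Welfare loss = ½ × 2.786 × 3.9616 = $5.52 thousand.

$5.52 thousand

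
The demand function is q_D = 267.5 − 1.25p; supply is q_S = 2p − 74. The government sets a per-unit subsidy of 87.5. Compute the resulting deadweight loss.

2944.71

In inverse form: demand p = 214 − 0.8q, supply p = 37 + 0.5q.
Competitive equilibrium: 214 − 0.8q = 37 + 0.5q → q* = 136.1538, p* = 105.0769.
The subsidy lowers effective supply by 87.5: p = 0.5q − 50.5.
New quantity: 214 − 0.8q = 0.5q − 50.5 → q' = 203.4615.
Overproduction Δq = 203.4615 − 136.1538 = 67.3077; wedge = subsidy = 87.5.
DWL = ½ × 67.3077 × 87.5 = 2944.71.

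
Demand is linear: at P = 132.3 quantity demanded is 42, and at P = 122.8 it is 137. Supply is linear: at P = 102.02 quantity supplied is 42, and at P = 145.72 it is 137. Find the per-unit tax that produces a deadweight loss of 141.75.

12.6

Demand slope = (122.8 − 132.3)/(137 − 42) = −0.1, so P = 136.5 − 0.1Q.
Supply slope = (145.72 − 102.02)/(137 − 42) = 0.46, so P = 82.7 + 0.46Q.
Competitive equilibrium: 136.5 − 0.1Q = 82.7 + 0.46Q → Q* = 96.0714, P* = 126.8929.
A tax t gives ΔQ = t/0.56 and wedge t, so DWL = t²/1.12.
t²/1.12 = 141.75 → t² = 158.76 → t = 12.6.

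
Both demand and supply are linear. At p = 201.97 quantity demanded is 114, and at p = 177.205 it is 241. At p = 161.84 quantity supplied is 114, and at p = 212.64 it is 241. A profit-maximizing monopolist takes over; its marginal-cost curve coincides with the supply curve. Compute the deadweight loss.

Demand slope = (177.205 − 201.97)/(241 − 114) = −0.195, so p = 224.2 − 0.195q.
Supply slope = (212.64 − 161.84)/(241 − 114) = 0.4, so p = 116.24 + 0.4q.
Competitive equilibrium: 224.2 − 0.195q = 116.24 + 0.4q → q* = 181.4454, p* = 188.8182.
Marginal revenue: MR = 224.2 − 0.39q. Set MR = MC: 224.2 − 0.39q = 116.24 + 0.4q → q_m = 136.6582.
Price p_m = 224.2 − 0.195·136.6582 = 197.5517; MC(q_m) = 116.24 + 0.4·136.6582 = 170.9033.
Competitive q* = 181.4454, so Δq = 44.7872; wedge = 197.5517 − 170.9033 = 26.6484.
Welfare loss = ½ × 44.7872 × 26.6484 = 596.75.

596.75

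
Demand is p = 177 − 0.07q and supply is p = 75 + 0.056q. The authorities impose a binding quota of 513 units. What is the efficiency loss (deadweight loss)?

Competitive equilibrium: 177 − 0.07q = 75 + 0.056q → q* = 809.5238, p* = 120.3333.
At q = 513: demand price = 177 − 0.07·513 = 141.09; supply price = 75 + 0.056·513 = 103.728.
Δq = 809.5238 − 513 = 296.5238; wedge = 141.09 − 103.728 = 37.362.
DWL = ½ × 296.5238 × 37.362 = 5539.36.

5539.36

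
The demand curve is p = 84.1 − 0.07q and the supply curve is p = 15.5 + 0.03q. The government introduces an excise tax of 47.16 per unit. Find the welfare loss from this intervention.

11120.328

Competitive equilibrium: 84.1 − 0.07q = 15.5 + 0.03q → q* = 686, p* = 36.08.
With the tax, the buyer price exceeds the seller price by 47.16: (84.1 − 0.07q) − (15.5 + 0.03q) = 47.16 → q' = 214.4.
Δq = 686 − 214.4 = 471.6; the wedge equals the tax, 47.16.
Deadweight loss = ½ × 471.6 × 47.16 = 11120.328.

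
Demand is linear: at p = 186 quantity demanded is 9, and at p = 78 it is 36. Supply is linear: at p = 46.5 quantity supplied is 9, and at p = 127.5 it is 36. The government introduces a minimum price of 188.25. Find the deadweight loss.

Demand slope = (78 − 186)/(36 − 9) = −4, so p = 222 − 4q.
Supply slope = (127.5 − 46.5)/(36 − 9) = 3, so p = 19.5 + 3q.
Competitive equilibrium: 222 − 4q = 19.5 + 3q → q* = 28.92857, p* = 106.28571.
At the floor p = 188.25, quantity demanded = (222 − 188.25)/4 = 8.4375.
Sellers' marginal cost at q' = 8.4375: 19.5 + 3·8.4375 = 44.8125.
Δq = 28.92857 − 8.4375 = 20.49107; wedge = 188.25 − 44.8125 = 143.4375.
Welfare loss = ½ × 20.49107 × 143.4375 = 1469.59.

1469.59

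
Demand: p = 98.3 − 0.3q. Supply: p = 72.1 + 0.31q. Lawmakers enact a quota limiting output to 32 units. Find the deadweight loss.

Competitive equilibrium: 98.3 − 0.3q = 72.1 + 0.31q → q* = 42.9508, p* = 85.4148.
At q = 32: demand price = 98.3 − 0.3·32 = 88.7; supply price = 72.1 + 0.31·32 = 82.02.
Δq = 42.9508 − 32 = 10.9508; wedge = 88.7 − 82.02 = 6.68.
DWL = ½ × 10.9508 × 6.68 = 36.58.

36.58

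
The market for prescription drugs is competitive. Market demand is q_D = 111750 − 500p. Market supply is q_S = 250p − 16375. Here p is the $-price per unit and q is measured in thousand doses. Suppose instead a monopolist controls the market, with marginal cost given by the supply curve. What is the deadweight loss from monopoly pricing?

In inverse form: demand p = 223.5 − 0.002q, supply p = 65.5 + 0.004q.
Competitive equilibrium: 223.5 − 0.002q = 65.5 + 0.004q → q* = 26333.3333, p* = 170.8333.
Marginal revenue: MR = 223.5 − 0.004q. Set MR = MC: 223.5 − 0.004q = 65.5 + 0.004q → q_m = 19750.
Price p_m = 223.5 − 0.002·19750 = 184; MC(q_m) = 65.5 + 0.004·19750 = 144.5.
Competitive q* = 26333.3333, so Δq = 6583.3333; wedge = 184 − 144.5 = 39.5.
Welfare loss = ½ × 6583.3333 × 39.5 = $130020.83 thousand.

$130020.83 thousand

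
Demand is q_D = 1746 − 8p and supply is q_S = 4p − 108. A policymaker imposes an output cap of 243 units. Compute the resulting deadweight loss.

In inverse form: demand p = 218.25 − 0.125q, supply p = 27 + 0.25q.
Competitive equilibrium: 218.25 − 0.125q = 27 + 0.25q → q* = 510, p* = 154.5.
At q = 243: demand price = 218.25 − 0.125·243 = 187.875; supply price = 27 + 0.25·243 = 87.75.
Δq = 510 − 243 = 267; wedge = 187.875 − 87.75 = 100.125.
Welfare loss = ½ × 267 × 100.125 = 13366.69.

13366.69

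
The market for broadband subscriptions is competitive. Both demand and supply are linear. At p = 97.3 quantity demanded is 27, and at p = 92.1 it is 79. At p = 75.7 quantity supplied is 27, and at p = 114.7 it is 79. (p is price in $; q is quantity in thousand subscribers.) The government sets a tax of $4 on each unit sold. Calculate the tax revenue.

Demand slope = (92.1 − 97.3)/(79 − 27) = −0.1, so p = 100 − 0.1q.
Supply slope = (114.7 − 75.7)/(79 − 27) = 0.75, so p = 55.45 + 0.75q.
Competitive equilibrium: 100 − 0.1q = 55.45 + 0.75q → q* = 52.4118, p* = 94.7588.
With the tax, the buyer price exceeds the seller price by 4: (100 − 0.1q) − (55.45 + 0.75q) = 4 → q' = 47.7059.
Tax revenue = 4 × 47.7059 = $190.82 thousand.

$190.82 thousand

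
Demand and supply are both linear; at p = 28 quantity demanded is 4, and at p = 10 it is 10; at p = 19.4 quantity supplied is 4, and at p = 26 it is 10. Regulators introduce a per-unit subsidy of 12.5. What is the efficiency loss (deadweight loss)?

19.05

Demand slope = (10 − 28)/(10 − 4) = −3, so p = 40 − 3q.
Supply slope = (26 − 19.4)/(10 − 4) = 1.1, so p = 15 + 1.1q.
Competitive equilibrium: 40 − 3q = 15 + 1.1q → q* = 6.0976, p* = 21.7073.
The subsidy lowers effective supply by 12.5: p = 2.5 + 1.1q.
New quantity: 40 − 3q = 2.5 + 1.1q → q' = 9.1463.
Overproduction Δq = 9.1463 − 6.0976 = 3.0487; wedge = subsidy = 12.5.
Welfare loss = ½ × 3.0487 × 12.5 = 19.05.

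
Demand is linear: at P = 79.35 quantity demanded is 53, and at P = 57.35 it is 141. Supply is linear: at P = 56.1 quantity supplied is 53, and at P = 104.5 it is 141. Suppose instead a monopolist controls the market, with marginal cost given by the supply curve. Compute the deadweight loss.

152.70

Demand slope = (57.35 − 79.35)/(141 − 53) = −0.25, so P = 92.6 − 0.25Q.
Supply slope = (104.5 − 56.1)/(141 − 53) = 0.55, so P = 26.95 + 0.55Q.
Competitive equilibrium: 92.6 − 0.25Q = 26.95 + 0.55Q → Q* = 82.0625, P* = 72.0844.
Marginal revenue: MR = 92.6 − 0.5Q. Set MR = MC: 92.6 − 0.5Q = 26.95 + 0.55Q → Q_m = 62.5238.
Price P_m = 92.6 − 0.25·62.5238 = 76.9691; MC(Q_m) = 26.95 + 0.55·62.5238 = 61.3381.
Competitive Q* = 82.0625, so ΔQ = 19.5387; wedge = 76.9691 − 61.3381 = 15.631.
DWL = ½ × 19.5387 × 15.631 = 152.70.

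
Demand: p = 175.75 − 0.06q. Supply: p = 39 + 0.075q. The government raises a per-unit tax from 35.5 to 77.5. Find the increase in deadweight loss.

Competitive equilibrium: 175.75 − 0.06q = 39 + 0.075q → q* = 1012.963, p* = 114.9722.
For a per-unit tax t: Δq = t/0.135, so DWL = ½·t·(t/0.135) = t²/0.27.
At t = 35.5: DWL = 4667.593. At t = 77.5: DWL = 22245.37.
Increase = 22245.37 − 4667.593 = 17577.78.

17577.78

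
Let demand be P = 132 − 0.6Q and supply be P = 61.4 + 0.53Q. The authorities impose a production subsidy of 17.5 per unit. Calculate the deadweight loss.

Competitive equilibrium: 132 − 0.6Q = 61.4 + 0.53Q → Q* = 62.4779, P* = 94.5133.
The subsidy lowers effective supply by 17.5: P = 43.9 + 0.53Q.
New quantity: 132 − 0.6Q = 43.9 + 0.53Q → Q' = 77.9646.
Overproduction ΔQ = 77.9646 − 62.4779 = 15.4867; wedge = subsidy = 17.5.
Welfare loss = ½ × 15.4867 × 17.5 = 135.51.

135.51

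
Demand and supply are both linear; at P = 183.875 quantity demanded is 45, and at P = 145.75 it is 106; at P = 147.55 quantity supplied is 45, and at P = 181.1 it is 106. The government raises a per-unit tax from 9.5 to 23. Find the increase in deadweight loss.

Demand slope = (145.75 − 183.875)/(106 − 45) = −0.625, so P = 212 − 0.625Q.
Supply slope = (181.1 − 147.55)/(106 − 45) = 0.55, so P = 122.8 + 0.55Q.
Competitive equilibrium: 212 − 0.625Q = 122.8 + 0.55Q → Q* = 75.9149, P* = 164.5532.
For a per-unit tax t: ΔQ = t/1.175, so DWL = ½·t·(t/1.175) = t²/2.35.
At t = 9.5: DWL = 38.404. At t = 23: DWL = 225.106.
Increase = 225.106 − 38.404 = 186.70.

186.70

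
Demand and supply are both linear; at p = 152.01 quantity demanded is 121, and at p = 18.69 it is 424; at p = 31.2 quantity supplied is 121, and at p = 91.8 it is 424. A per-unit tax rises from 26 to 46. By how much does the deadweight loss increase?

1125

Demand slope = (18.69 − 152.01)/(424 − 121) = −0.44, so p = 205.25 − 0.44q.
Supply slope = (91.8 − 31.2)/(424 − 121) = 0.2, so p = 7 + 0.2q.
Competitive equilibrium: 205.25 − 0.44q = 7 + 0.2q → q* = 309.7656, p* = 68.9531.
For a per-unit tax t: Δq = t/0.64, so DWL = ½·t·(t/0.64) = t²/1.28.
At t = 26: DWL = 528.125. At t = 46: DWL = 1653.125.
Increase = 1653.125 − 528.125 = 1125.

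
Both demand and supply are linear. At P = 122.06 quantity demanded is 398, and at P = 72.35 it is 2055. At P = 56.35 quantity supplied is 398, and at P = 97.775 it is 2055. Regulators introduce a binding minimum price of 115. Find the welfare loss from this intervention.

Demand slope = (72.35 − 122.06)/(2055 − 398) = −0.03, so P = 134 − 0.03Q.
Supply slope = (97.775 − 56.35)/(2055 − 398) = 0.025, so P = 46.4 + 0.025Q.
Competitive equilibrium: 134 − 0.03Q = 46.4 + 0.025Q → Q* = 1592.72727, P* = 86.21818.
At the floor P = 115, quantity demanded = (134 − 115)/0.03 = 633.33333.
Sellers' marginal cost at Q' = 633.33333: 46.4 + 0.025·633.33333 = 62.23333.
ΔQ = 1592.72727 − 633.33333 = 959.39394; wedge = 115 − 62.23333 = 52.76667.
Deadweight loss = ½ × 959.39394 × 52.76667 = 25312.01.

25312.01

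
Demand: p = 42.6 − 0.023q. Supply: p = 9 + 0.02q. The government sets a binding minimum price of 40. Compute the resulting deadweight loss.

9603.93

Competitive equilibrium: 42.6 − 0.023q = 9 + 0.02q → q* = 781.39535, p* = 24.62791.
At the floor p = 40, quantity demanded = (42.6 − 40)/0.023 = 113.04348.
Sellers' marginal cost at q' = 113.04348: 9 + 0.02·113.04348 = 11.26087.
Δq = 781.39535 − 113.04348 = 668.35187; wedge = 40 − 11.26087 = 28.73913.
Deadweight loss = ½ × 668.35187 × 28.73913 = 9603.93.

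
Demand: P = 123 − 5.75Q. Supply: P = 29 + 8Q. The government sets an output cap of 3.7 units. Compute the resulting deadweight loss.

67.63

Competitive equilibrium: 123 − 5.75Q = 29 + 8Q → Q* = 6.8364, P* = 83.6909.
At Q = 3.7: demand price = 123 − 5.75·3.7 = 101.725; supply price = 29 + 8·3.7 = 58.6.
ΔQ = 6.8364 − 3.7 = 3.1364; wedge = 101.725 − 58.6 = 43.125.
The triangle = ½ × 3.1364 × 43.125 = 67.63.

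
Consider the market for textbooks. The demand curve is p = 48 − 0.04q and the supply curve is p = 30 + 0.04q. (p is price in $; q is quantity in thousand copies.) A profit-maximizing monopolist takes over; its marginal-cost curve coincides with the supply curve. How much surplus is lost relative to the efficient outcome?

$225 thousand

Competitive equilibrium: 48 − 0.04q = 30 + 0.04q → q* = 225, p* = 39.
Marginal revenue: MR = 48 − 0.08q. Set MR = MC: 48 − 0.08q = 30 + 0.04q → q_m = 150.
Price p_m = 48 − 0.04·150 = 42; MC(q_m) = 30 + 0.04·150 = 36.
Competitive q* = 225, so Δq = 75; wedge = 42 − 36 = 6.
DWL = ½ × 75 × 6 = $225 thousand.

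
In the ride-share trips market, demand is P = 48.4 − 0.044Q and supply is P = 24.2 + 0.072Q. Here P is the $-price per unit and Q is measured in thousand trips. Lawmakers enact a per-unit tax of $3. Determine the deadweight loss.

Competitive equilibrium: 48.4 − 0.044Q = 24.2 + 0.072Q → Q* = 208.6207, P* = 39.2207.
With the tax, the buyer price exceeds the seller price by 3: (48.4 − 0.044Q) − (24.2 + 0.072Q) = 3 → Q' = 182.7586.
ΔQ = 208.6207 − 182.7586 = 25.8621; the wedge equals the tax, 3.
The triangle = ½ × 25.8621 × 3 = $38.79 thousand.

$38.79 thousand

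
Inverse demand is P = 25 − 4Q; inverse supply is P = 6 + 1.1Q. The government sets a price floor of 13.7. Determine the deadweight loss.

2.07

Competitive equilibrium: 25 − 4Q = 6 + 1.1Q → Q* = 3.7255, P* = 10.098.
At the floor P = 13.7, quantity demanded = (25 − 13.7)/4 = 2.825.
Sellers' marginal cost at Q' = 2.825: 6 + 1.1·2.825 = 9.1075.
ΔQ = 3.7255 − 2.825 = 0.9005; wedge = 13.7 − 9.1075 = 4.5925.
The triangle = ½ × 0.9005 × 4.5925 = 2.07.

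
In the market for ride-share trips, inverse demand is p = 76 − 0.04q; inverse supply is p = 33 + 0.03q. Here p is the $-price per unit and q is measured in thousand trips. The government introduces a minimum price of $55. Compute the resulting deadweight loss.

Competitive equilibrium: 76 − 0.04q = 33 + 0.03q → q* = 614.2857, p* = 51.4286.
At the floor p = 55, quantity demanded = (76 − 55)/0.04 = 525.
Sellers' marginal cost at q' = 525: 33 + 0.03·525 = 48.75.
Δq = 614.2857 − 525 = 89.2857; wedge = 55 − 48.75 = 6.25.
Deadweight loss = ½ × 89.2857 × 6.25 = $279.02 thousand.

$279.02 thousand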